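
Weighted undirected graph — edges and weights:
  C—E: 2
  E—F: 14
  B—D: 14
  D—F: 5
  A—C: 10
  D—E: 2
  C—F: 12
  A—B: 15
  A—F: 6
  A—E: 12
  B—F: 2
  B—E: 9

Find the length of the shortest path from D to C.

4

Checking several routes:
D - F - E - C: 5 + 14 + 2 = 21
D - E - C: 2 + 2 = 4
D - F - C: 5 + 12 = 17
D - F - B - E - C: 5 + 2 + 9 + 2 = 18
Shortest: 4.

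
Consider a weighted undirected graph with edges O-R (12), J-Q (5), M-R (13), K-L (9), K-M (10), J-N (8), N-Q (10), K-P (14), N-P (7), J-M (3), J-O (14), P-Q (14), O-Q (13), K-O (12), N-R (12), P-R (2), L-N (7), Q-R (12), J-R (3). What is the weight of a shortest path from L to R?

A few of the L→R routes:
L -> N -> Q -> J -> R: 7 + 10 + 5 + 3 = 25
L -> K -> M -> J -> R: 9 + 10 + 3 + 3 = 25
L -> N -> J -> R: 7 + 8 + 3 = 18
L -> N -> R: 7 + 12 = 19
L -> N -> P -> R: 7 + 7 + 2 = 16
L -> K -> P -> R: 9 + 14 + 2 = 25
The minimum is 16.

16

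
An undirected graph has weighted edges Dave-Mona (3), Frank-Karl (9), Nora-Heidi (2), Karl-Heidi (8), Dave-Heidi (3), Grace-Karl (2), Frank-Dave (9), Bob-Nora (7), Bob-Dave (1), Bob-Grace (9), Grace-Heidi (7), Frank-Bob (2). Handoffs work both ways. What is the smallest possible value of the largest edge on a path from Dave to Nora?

3

A few of the Dave→Nora routes:
Dave→Bob→Nora: max(1, 7) = 7
Dave→Heidi→Nora: max(3, 2) = 3
Dave→Heidi→Karl→Grace→Bob→Nora: max(3, 8, 2, 9, 7) = 9
Dave→Heidi→Karl→Frank→Bob→Nora: max(3, 8, 9, 2, 7) = 9
The minimum achievable maximum is 3.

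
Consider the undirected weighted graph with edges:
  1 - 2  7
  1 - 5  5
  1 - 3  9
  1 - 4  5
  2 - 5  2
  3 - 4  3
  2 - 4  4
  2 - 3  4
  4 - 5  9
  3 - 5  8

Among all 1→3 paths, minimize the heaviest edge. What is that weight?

Checking several routes:
1 - 4 - 3: max(5, 3) = 5
1 - 5 - 2 - 3: max(5, 2, 4) = 5
1 - 5 - 2 - 4 - 3: max(5, 2, 4, 3) = 5
Smallest bottleneck: 5.

5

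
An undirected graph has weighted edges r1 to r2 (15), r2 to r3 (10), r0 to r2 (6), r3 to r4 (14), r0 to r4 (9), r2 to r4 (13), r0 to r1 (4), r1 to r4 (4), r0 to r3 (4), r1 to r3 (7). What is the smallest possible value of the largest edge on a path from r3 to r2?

Checking several routes:
r3 → r0 → r2: max(4, 6) = 6
r3 → r0 → r4 → r2: max(4, 9, 13) = 13
r3 → r1 → r0 → r2: max(7, 4, 6) = 7
r3 → r1 → r4 → r0 → r2: max(7, 4, 9, 6) = 9
r3 → r2: max(10) = 10
r3 → r0 → r1 → r4 → r2: max(4, 4, 4, 13) = 13
Best route has worst link 6.

6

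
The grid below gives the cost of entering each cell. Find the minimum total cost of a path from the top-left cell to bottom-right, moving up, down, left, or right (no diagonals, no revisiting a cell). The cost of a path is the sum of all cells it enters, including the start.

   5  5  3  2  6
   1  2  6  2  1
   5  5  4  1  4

Path [0,0]→[1,0]→[1,1]→[1,2]→[1,3]→[1,4]→[2,4]: 5 + 1 + 2 + 6 + 2 + 1 + 4 = 21.

21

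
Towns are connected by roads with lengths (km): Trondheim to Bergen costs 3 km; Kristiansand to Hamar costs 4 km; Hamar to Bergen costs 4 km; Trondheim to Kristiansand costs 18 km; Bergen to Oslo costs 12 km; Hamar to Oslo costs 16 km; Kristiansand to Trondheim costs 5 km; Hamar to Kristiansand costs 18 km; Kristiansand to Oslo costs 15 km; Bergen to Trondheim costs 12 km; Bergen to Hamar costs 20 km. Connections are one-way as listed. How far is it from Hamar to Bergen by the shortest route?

4

Routes from Hamar to Bergen:
Hamar → Kristiansand → Trondheim → Bergen: 18 + 5 + 3 = 26
Hamar → Bergen: 4
Best route has total 4 km.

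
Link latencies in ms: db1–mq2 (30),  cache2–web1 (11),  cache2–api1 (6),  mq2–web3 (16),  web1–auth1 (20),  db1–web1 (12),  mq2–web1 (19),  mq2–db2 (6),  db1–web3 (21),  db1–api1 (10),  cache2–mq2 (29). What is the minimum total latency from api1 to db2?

41

Comparing a few candidate routes:
api1-cache2-web1-mq2-db2: 6 + 11 + 19 + 6 = 42
api1-db1-mq2-db2: 10 + 30 + 6 = 46
api1-db1-web1-mq2-db2: 10 + 12 + 19 + 6 = 47
api1-db1-web3-mq2-db2: 10 + 21 + 16 + 6 = 53
api1-cache2-mq2-db2: 6 + 29 + 6 = 41
Shortest: 41 ms.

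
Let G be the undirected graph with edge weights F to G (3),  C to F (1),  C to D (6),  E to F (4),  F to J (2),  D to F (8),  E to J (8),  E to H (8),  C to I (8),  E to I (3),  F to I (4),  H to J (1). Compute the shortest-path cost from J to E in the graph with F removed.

Paths from J to E avoiding F:
J-H-E: 1 + 8 = 9
J-E: 8
Best route has total 8.

8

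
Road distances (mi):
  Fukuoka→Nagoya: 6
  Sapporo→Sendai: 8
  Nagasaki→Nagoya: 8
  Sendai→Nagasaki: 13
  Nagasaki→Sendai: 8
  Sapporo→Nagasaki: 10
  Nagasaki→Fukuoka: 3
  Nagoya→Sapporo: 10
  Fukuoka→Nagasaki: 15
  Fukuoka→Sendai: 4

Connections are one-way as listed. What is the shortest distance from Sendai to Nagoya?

Routes from Sendai to Nagoya:
Sendai-Nagasaki-Fukuoka-Nagoya: 13 + 3 + 6 = 22
Sendai-Nagasaki-Nagoya: 13 + 8 = 21
The minimum is 21 mi.

21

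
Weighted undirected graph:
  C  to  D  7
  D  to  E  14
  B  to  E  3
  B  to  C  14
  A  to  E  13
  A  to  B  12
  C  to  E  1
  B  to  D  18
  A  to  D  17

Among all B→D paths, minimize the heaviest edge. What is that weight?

Some routes from B to D:
B→A→E→C→D: max(12, 13, 1, 7) = 13
B→E→C→D: max(3, 1, 7) = 7
B→A→E→D: max(12, 13, 14) = 14
The minimum achievable maximum is 7.

7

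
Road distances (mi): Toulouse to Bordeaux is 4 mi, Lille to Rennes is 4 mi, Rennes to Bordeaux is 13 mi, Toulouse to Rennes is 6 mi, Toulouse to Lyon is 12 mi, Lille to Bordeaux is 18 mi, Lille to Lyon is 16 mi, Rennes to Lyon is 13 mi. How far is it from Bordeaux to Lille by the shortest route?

14

Some routes from Bordeaux to Lille:
Bordeaux-Rennes-Lille: 13 + 4 = 17
Bordeaux-Toulouse-Lyon-Lille: 4 + 12 + 16 = 32
Bordeaux-Toulouse-Rennes-Lyon-Lille: 4 + 6 + 13 + 16 = 39
Bordeaux-Toulouse-Rennes-Lille: 4 + 6 + 4 = 14
Bordeaux-Lille: 18
Bordeaux-Toulouse-Lyon-Rennes-Lille: 4 + 12 + 13 + 4 = 33
Best route has total 14 mi.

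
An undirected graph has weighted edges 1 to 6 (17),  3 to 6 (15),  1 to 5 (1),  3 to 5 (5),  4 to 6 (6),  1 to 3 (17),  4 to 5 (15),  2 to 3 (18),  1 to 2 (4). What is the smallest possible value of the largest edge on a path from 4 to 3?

15

Checking several routes:
4→5→3: max(15, 5) = 15
4→6→3: max(6, 15) = 15
4→5→1→6→3: max(15, 1, 17, 15) = 17
Smallest bottleneck: 15.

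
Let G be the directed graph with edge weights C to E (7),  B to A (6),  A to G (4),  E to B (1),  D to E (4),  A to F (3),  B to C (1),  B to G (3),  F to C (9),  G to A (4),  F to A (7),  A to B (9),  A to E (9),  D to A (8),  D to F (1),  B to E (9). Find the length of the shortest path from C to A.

Candidate routes:
C -> E -> B -> G -> A: 7 + 1 + 3 + 4 = 15
C -> E -> B -> A: 7 + 1 + 6 = 14
Shortest: 14.

14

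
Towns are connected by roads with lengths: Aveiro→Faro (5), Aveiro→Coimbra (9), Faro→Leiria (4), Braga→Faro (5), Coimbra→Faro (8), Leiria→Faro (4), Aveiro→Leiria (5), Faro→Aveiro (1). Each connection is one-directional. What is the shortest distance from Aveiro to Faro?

5

Candidate routes:
Aveiro→Coimbra→Faro: 9 + 8 = 17
Aveiro→Faro: 5
Aveiro→Leiria→Faro: 5 + 4 = 9
The minimum is 5.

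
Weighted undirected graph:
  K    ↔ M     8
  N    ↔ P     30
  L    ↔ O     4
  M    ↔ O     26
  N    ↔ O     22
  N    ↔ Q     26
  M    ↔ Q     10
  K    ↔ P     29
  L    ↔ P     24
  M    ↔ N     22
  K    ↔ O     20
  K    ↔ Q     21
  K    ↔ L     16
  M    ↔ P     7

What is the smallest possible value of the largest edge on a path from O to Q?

A few of the O→Q routes:
O - K - M - Q: max(20, 8, 10) = 20
O - L - K - M - Q: max(4, 16, 8, 10) = 16
O - K - Q: max(20, 21) = 21
The minimum achievable maximum is 16.

16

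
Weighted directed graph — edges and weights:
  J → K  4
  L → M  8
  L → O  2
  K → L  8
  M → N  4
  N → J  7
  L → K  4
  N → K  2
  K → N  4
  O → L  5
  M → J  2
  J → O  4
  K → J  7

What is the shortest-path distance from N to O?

11

Paths from N to O:
N → J → O: 7 + 4 = 11
N → K → J → O: 2 + 7 + 4 = 13
N → K → L → O: 2 + 8 + 2 = 12
N → K → L → M → J → O: 2 + 8 + 8 + 2 + 4 = 24
N → J → K → L → O: 7 + 4 + 8 + 2 = 21
Best route has total 11.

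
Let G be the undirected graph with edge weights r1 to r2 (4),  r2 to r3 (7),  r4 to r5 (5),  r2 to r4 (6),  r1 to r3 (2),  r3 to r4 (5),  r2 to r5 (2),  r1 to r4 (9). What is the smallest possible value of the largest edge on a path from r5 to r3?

Some routes from r5 to r3:
r5 → r2 → r3: max(2, 7) = 7
r5 → r4 → r2 → r3: max(5, 6, 7) = 7
r5 → r2 → r4 → r3: max(2, 6, 5) = 6
r5 → r4 → r2 → r1 → r3: max(5, 6, 4, 2) = 6
r5 → r4 → r3: max(5, 5) = 5
r5 → r2 → r1 → r3: max(2, 4, 2) = 4
Smallest bottleneck: 4.

4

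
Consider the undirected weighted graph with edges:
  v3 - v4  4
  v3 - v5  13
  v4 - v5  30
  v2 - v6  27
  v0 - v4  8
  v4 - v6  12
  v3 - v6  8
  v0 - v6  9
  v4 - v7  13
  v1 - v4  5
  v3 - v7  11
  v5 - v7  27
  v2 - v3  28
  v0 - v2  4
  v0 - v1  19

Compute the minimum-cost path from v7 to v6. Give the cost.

Comparing a few candidate routes:
v7 → v3 → v4 → v6: 11 + 4 + 12 = 27
v7 → v4 → v6: 13 + 12 = 25
v7 → v4 → v0 → v6: 13 + 8 + 9 = 30
v7 → v4 → v3 → v6: 13 + 4 + 8 = 25
v7 → v3 → v6: 11 + 8 = 19
The minimum is 19.

19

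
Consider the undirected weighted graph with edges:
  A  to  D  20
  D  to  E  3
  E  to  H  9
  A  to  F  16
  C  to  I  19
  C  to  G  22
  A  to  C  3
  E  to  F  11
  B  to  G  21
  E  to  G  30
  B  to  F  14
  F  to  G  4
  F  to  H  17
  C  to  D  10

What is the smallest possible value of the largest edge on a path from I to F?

Some routes from I to F:
I → C → A → D → E → H → F: max(19, 3, 20, 3, 9, 17) = 20
I → C → D → E → H → F: max(19, 10, 3, 9, 17) = 19
I → C → D → E → F: max(19, 10, 3, 11) = 19
I → C → A → F: max(19, 3, 16) = 19
I → C → D → A → F: max(19, 10, 20, 16) = 20
The minimum achievable maximum is 19.

19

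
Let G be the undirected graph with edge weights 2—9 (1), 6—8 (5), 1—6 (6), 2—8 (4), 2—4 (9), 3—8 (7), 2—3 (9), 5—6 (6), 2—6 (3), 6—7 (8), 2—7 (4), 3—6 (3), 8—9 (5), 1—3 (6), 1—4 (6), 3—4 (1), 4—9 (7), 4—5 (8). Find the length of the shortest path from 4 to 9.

A few of the 4→9 routes:
4-3-8-2-9: 1 + 7 + 4 + 1 = 13
4-9: 7
4-2-9: 9 + 1 = 10
4-3-2-9: 1 + 9 + 1 = 11
4-3-6-2-9: 1 + 3 + 3 + 1 = 8
Best route has total 7.

7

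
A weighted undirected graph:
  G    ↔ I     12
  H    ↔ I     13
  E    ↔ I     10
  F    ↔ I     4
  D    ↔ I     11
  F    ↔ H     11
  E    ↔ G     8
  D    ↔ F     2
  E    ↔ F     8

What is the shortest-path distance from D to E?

Comparing a few candidate routes:
D→F→E: 2 + 8 = 10
D→F→I→E: 2 + 4 + 10 = 16
D→F→I→G→E: 2 + 4 + 12 + 8 = 26
D→I→F→E: 11 + 4 + 8 = 23
D→I→E: 11 + 10 = 21
D→I→G→E: 11 + 12 + 8 = 31
Shortest: 10.

10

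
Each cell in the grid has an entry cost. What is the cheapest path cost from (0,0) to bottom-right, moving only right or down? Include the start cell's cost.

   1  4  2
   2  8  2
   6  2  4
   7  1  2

Path r0c0 r1c0 r2c0 r2c1 r3c1 r3c2: 1 + 2 + 6 + 2 + 1 + 2 = 14.

14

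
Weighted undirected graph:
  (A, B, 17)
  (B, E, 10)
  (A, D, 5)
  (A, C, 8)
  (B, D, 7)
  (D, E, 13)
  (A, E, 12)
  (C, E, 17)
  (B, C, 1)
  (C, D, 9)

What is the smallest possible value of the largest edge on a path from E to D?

Some routes from E to D:
E - B - C - D: max(10, 1, 9) = 10
E - B - D: max(10, 7) = 10
E - B - C - A - D: max(10, 1, 8, 5) = 10
E - A - D: max(12, 5) = 12
Best route has worst link 10.

10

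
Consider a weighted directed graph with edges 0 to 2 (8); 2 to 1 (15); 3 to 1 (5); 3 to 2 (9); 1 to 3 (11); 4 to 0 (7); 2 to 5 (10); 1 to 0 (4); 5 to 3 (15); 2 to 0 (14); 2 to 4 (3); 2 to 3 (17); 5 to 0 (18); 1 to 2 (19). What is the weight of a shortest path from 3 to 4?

Routes from 3 to 4:
3 → 1 → 2 → 4: 5 + 19 + 3 = 27
3 → 2 → 4: 9 + 3 = 12
3 → 1 → 0 → 2 → 4: 5 + 4 + 8 + 3 = 20
The minimum is 12.

12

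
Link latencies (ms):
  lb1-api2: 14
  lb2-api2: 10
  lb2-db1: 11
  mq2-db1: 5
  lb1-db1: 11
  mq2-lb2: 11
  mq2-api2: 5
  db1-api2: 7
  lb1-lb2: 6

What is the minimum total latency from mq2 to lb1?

Checking several routes:
mq2-api2-db1-lb1: 5 + 7 + 11 = 23
mq2-db1-lb2-lb1: 5 + 11 + 6 = 22
mq2-db1-lb1: 5 + 11 = 16
mq2-api2-lb2-lb1: 5 + 10 + 6 = 21
mq2-api2-lb1: 5 + 14 = 19
mq2-lb2-lb1: 11 + 6 = 17
Best route has total 16 ms.

16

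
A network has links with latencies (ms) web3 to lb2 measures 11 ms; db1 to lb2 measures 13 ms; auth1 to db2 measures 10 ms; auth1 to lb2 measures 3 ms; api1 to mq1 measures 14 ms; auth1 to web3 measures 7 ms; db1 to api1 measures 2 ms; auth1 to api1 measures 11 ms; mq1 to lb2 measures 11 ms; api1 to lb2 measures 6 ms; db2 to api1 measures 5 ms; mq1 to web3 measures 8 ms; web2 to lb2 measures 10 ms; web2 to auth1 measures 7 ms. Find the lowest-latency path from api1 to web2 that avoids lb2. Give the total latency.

Routes from api1 to web2 avoiding lb2:
api1 -> mq1 -> web3 -> auth1 -> web2: 14 + 8 + 7 + 7 = 36
api1 -> auth1 -> web2: 11 + 7 = 18
api1 -> db2 -> auth1 -> web2: 5 + 10 + 7 = 22
Best route has total 18 ms.

18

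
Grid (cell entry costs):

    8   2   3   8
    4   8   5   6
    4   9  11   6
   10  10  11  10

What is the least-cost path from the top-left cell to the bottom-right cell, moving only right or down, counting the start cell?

40

Take (0,0) (0,1) (0,2) (1,2) (1,3) (2,3) (3,3) for a total of 8 + 2 + 3 + 5 + 6 + 6 + 10 = 40.
For comparison, the top-then-right route costs 43.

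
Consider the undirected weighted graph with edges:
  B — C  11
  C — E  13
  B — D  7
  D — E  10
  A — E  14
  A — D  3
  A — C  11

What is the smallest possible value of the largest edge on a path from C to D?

11

Some routes from C to D:
C - E - D: max(13, 10) = 13
C - A - D: max(11, 3) = 11
C - B - D: max(11, 7) = 11
Best route has worst link 11.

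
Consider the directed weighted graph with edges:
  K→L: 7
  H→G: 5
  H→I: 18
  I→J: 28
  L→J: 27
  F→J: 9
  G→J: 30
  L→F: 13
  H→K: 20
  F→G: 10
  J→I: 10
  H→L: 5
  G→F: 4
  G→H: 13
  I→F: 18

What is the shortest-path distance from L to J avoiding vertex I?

Paths from L to J avoiding I:
L → J: 27
L → F → G → J: 13 + 10 + 30 = 53
L → F → J: 13 + 9 = 22
Shortest: 22.

22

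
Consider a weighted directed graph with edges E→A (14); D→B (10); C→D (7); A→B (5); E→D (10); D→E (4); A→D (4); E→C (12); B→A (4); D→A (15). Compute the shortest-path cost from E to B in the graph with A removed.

20

Routes from E to B avoiding A:
E → C → D → B: 12 + 7 + 10 = 29
E → D → B: 10 + 10 = 20
Shortest: 20.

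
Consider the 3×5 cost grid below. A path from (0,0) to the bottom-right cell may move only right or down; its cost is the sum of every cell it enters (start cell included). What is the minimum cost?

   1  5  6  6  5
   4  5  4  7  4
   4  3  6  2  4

24

Path r0c0→r1c0→r2c0→r2c1→r2c2→r2c3→r2c4: 1 + 4 + 4 + 3 + 6 + 2 + 4 = 24.
(Top row then right column would cost 31.)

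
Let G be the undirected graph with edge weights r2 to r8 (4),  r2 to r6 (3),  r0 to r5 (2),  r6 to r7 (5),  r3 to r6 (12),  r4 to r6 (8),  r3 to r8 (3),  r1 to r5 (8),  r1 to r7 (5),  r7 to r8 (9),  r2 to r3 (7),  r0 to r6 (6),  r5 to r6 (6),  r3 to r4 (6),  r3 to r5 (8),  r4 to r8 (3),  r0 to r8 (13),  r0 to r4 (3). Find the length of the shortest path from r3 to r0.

Comparing a few candidate routes:
r3→r5→r0: 8 + 2 = 10
r3→r8→r4→r0: 3 + 3 + 3 = 9
r3→r8→r0: 3 + 13 = 16
r3→r4→r0: 6 + 3 = 9
r3→r8→r2→r6→r0: 3 + 4 + 3 + 6 = 16
The minimum is 9.

9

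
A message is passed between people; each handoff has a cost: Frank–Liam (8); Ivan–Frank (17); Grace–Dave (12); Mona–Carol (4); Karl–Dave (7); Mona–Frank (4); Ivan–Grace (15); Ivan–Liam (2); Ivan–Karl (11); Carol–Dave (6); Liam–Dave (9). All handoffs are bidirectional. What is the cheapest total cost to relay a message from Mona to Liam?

Checking several routes:
Mona -> Carol -> Dave -> Liam: 4 + 6 + 9 = 19
Mona -> Carol -> Dave -> Karl -> Ivan -> Liam: 4 + 6 + 7 + 11 + 2 = 30
Mona -> Frank -> Liam: 4 + 8 = 12
Mona -> Frank -> Ivan -> Liam: 4 + 17 + 2 = 23
The minimum is 12.

12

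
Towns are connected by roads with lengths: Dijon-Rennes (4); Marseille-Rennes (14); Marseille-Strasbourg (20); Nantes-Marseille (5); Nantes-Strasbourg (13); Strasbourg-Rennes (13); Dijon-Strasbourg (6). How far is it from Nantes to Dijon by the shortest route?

Comparing a few candidate routes:
Nantes → Marseille → Rennes → Strasbourg → Dijon: 5 + 14 + 13 + 6 = 38
Nantes → Strasbourg → Dijon: 13 + 6 = 19
Nantes → Marseille → Strasbourg → Rennes → Dijon: 5 + 20 + 13 + 4 = 42
Nantes → Marseille → Strasbourg → Dijon: 5 + 20 + 6 = 31
Nantes → Marseille → Rennes → Dijon: 5 + 14 + 4 = 23
Nantes → Strasbourg → Rennes → Dijon: 13 + 13 + 4 = 30
The minimum is 19.

19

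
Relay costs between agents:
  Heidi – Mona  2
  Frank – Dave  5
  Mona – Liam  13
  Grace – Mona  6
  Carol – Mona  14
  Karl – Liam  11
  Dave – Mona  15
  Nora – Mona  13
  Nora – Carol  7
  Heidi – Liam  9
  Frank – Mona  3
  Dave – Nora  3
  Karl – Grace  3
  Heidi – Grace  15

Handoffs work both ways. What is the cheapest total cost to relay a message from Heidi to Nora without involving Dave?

Comparing a few candidate routes:
Heidi -> Mona -> Carol -> Nora: 2 + 14 + 7 = 23
Heidi -> Mona -> Nora: 2 + 13 = 15
Heidi -> Liam -> Mona -> Nora: 9 + 13 + 13 = 35
Heidi -> Liam -> Karl -> Grace -> Mona -> Nora: 9 + 11 + 3 + 6 + 13 = 42
Heidi -> Grace -> Mona -> Nora: 15 + 6 + 13 = 34
Shortest: 15.

15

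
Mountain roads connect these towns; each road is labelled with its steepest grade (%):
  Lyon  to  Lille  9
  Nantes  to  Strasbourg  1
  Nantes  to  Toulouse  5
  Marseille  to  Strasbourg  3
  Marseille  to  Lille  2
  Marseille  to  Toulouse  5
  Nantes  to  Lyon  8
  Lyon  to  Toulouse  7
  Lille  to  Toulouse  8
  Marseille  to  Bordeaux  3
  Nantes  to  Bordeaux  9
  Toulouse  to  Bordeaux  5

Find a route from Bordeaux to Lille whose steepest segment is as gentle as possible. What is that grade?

A few of the Bordeaux→Lille routes:
Bordeaux-Toulouse-Lille: max(5, 8) = 8
Bordeaux-Toulouse-Lyon-Nantes-Strasbourg-Marseille-Lille: max(5, 7, 8, 1, 3, 2) = 8
Bordeaux-Toulouse-Marseille-Lille: max(5, 5, 2) = 5
Bordeaux-Toulouse-Nantes-Strasbourg-Marseille-Lille: max(5, 5, 1, 3, 2) = 5
Bordeaux-Marseille-Lille: max(3, 2) = 3
The minimum achievable maximum is 3%.

3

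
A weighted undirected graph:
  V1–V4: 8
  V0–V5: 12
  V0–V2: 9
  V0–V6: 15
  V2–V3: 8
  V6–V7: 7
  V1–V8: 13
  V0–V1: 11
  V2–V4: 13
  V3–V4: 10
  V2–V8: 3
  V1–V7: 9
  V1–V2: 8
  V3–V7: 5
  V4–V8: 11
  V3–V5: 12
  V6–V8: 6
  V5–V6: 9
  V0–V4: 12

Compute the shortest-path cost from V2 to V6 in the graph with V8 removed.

Some routes from V2 to V6 avoiding V8:
V2→V0→V5→V6: 9 + 12 + 9 = 30
V2→V1→V0→V6: 8 + 11 + 15 = 34
V2→V1→V7→V6: 8 + 9 + 7 = 24
V2→V3→V5→V6: 8 + 12 + 9 = 29
V2→V3→V7→V6: 8 + 5 + 7 = 20
V2→V0→V6: 9 + 15 = 24
The minimum is 20.

20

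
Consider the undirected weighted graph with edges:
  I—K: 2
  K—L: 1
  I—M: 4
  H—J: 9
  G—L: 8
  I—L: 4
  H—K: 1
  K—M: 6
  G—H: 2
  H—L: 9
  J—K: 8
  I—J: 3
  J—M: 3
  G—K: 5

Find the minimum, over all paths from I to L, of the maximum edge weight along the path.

Some routes from I to L:
I→L: max(4) = 4
I→M→K→L: max(4, 6, 1) = 6
I→K→L: max(2, 1) = 2
Smallest bottleneck: 2.

2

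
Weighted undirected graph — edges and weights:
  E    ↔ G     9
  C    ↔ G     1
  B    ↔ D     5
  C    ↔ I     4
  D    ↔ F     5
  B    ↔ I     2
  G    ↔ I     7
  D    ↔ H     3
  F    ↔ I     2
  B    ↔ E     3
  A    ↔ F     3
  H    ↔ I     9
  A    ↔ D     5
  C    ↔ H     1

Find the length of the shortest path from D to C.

Comparing a few candidate routes:
D - B - I - G - C: 5 + 2 + 7 + 1 = 15
D - F - I - G - C: 5 + 2 + 7 + 1 = 15
D - F - I - C: 5 + 2 + 4 = 11
D - H - C: 3 + 1 = 4
D - A - F - I - C: 5 + 3 + 2 + 4 = 14
D - B - I - C: 5 + 2 + 4 = 11
Shortest: 4.

4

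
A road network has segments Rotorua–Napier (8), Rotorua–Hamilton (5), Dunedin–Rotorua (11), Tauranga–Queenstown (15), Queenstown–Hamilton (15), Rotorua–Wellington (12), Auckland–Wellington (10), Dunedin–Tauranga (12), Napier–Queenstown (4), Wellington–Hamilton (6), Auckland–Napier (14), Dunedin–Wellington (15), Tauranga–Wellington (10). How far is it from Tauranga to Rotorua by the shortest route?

21

Comparing a few candidate routes:
Tauranga-Dunedin-Rotorua: 12 + 11 = 23
Tauranga-Wellington-Hamilton-Rotorua: 10 + 6 + 5 = 21
Tauranga-Queenstown-Napier-Rotorua: 15 + 4 + 8 = 27
Tauranga-Wellington-Rotorua: 10 + 12 = 22
Best route has total 21.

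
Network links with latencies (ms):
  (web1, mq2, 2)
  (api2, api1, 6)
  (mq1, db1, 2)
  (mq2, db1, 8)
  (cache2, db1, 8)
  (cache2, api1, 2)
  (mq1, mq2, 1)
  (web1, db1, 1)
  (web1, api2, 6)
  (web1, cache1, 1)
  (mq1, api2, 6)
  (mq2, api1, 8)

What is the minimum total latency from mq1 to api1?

Some routes from mq1 to api1:
mq1 - db1 - web1 - mq2 - api1: 2 + 1 + 2 + 8 = 13
mq1 - api2 - api1: 6 + 6 = 12
mq1 - db1 - cache2 - api1: 2 + 8 + 2 = 12
mq1 - mq2 - api1: 1 + 8 = 9
The minimum is 9 ms.

9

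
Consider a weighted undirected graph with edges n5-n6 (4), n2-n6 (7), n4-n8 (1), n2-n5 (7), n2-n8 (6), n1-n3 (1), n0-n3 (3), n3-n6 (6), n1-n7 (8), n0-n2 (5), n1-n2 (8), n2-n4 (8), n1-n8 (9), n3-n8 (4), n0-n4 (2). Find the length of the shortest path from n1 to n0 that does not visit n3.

12

A few of the n1→n0 routes:
n1 → n8 → n4 → n0: 9 + 1 + 2 = 12
n1 → n8 → n2 → n0: 9 + 6 + 5 = 20
n1 → n2 → n0: 8 + 5 = 13
n1 → n2 → n8 → n4 → n0: 8 + 6 + 1 + 2 = 17
n1 → n8 → n4 → n2 → n0: 9 + 1 + 8 + 5 = 23
n1 → n2 → n4 → n0: 8 + 8 + 2 = 18
The minimum is 12.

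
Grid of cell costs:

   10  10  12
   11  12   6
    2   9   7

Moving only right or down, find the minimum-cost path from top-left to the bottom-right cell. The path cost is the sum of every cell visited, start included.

39

One optimal route is (0,0) → (1,0) → (2,0) → (2,1) → (2,2).
Its cost is 10 + 11 + 2 + 9 + 7 = 39.
(Top row then right column would cost 45.)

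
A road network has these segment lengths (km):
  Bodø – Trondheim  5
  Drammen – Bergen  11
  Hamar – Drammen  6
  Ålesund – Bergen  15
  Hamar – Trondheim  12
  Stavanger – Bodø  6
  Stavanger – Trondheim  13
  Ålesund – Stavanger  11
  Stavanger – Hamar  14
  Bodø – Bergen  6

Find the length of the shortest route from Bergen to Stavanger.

12

Some routes from Bergen to Stavanger:
Bergen -> Drammen -> Hamar -> Stavanger: 11 + 6 + 14 = 31
Bergen -> Bodø -> Stavanger: 6 + 6 = 12
Bergen -> Bodø -> Trondheim -> Stavanger: 6 + 5 + 13 = 24
Bergen -> Ålesund -> Stavanger: 15 + 11 = 26
The minimum is 12 km.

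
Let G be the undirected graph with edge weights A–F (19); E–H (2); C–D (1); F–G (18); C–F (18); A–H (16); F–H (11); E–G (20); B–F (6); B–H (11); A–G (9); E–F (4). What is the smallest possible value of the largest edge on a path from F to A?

A few of the F→A routes:
F-H-A: max(11, 16) = 16
F-B-H-A: max(6, 11, 16) = 16
F-G-E-H-A: max(18, 20, 2, 16) = 20
F-G-A: max(18, 9) = 18
F-E-H-A: max(4, 2, 16) = 16
F-A: max(19) = 19
Smallest bottleneck: 16.

16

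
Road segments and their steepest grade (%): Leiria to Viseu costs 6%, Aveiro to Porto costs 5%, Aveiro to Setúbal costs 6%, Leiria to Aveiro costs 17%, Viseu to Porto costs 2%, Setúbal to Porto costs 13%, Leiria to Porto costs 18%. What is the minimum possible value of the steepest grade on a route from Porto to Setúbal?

Candidate routes:
Porto - Leiria - Aveiro - Setúbal: max(18, 17, 6) = 18
Porto - Setúbal: max(13) = 13
Porto - Viseu - Leiria - Aveiro - Setúbal: max(2, 6, 17, 6) = 17
Porto - Aveiro - Setúbal: max(5, 6) = 6
Smallest bottleneck: 6%.

6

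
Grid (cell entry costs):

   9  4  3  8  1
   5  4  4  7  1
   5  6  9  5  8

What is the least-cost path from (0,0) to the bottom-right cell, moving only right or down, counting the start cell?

34

Best path: r0c0→r0c1→r0c2→r0c3→r0c4→r1c4→r2c4
Cost: 9 + 4 + 3 + 8 + 1 + 1 + 8 = 34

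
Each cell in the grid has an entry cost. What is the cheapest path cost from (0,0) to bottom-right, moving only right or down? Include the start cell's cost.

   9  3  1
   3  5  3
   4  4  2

Best path: [0,0]→[0,1]→[0,2]→[1,2]→[2,2]
Cost: 9 + 3 + 1 + 3 + 2 = 18

18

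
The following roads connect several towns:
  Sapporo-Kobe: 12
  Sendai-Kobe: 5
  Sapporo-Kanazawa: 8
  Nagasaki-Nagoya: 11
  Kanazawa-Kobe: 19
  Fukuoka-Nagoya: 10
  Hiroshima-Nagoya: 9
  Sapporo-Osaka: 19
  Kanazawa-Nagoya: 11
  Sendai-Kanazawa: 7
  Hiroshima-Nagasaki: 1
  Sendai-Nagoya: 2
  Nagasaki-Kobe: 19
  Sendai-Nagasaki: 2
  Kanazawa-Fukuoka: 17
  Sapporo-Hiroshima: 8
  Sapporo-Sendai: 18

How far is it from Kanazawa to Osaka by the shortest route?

27

A few of the Kanazawa→Osaka routes:
Kanazawa - Sendai - Sapporo - Osaka: 7 + 18 + 19 = 44
Kanazawa - Sapporo - Osaka: 8 + 19 = 27
Kanazawa - Sendai - Nagasaki - Hiroshima - Sapporo - Osaka: 7 + 2 + 1 + 8 + 19 = 37
Kanazawa - Nagoya - Sendai - Nagasaki - Hiroshima - Sapporo - Osaka: 11 + 2 + 2 + 1 + 8 + 19 = 43
Kanazawa - Sendai - Kobe - Sapporo - Osaka: 7 + 5 + 12 + 19 = 43
Shortest: 27.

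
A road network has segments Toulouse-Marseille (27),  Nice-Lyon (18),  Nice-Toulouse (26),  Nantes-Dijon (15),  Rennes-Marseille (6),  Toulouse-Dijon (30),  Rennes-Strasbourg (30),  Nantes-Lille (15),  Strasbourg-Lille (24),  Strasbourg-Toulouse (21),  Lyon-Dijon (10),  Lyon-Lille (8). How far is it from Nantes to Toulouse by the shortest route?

45

Checking several routes:
Nantes → Dijon → Lyon → Nice → Toulouse: 15 + 10 + 18 + 26 = 69
Nantes → Lille → Lyon → Nice → Toulouse: 15 + 8 + 18 + 26 = 67
Nantes → Dijon → Toulouse: 15 + 30 = 45
Nantes → Lille → Strasbourg → Toulouse: 15 + 24 + 21 = 60
Nantes → Dijon → Lyon → Lille → Strasbourg → Toulouse: 15 + 10 + 8 + 24 + 21 = 78
Nantes → Lille → Lyon → Dijon → Toulouse: 15 + 8 + 10 + 30 = 63
Shortest: 45 km.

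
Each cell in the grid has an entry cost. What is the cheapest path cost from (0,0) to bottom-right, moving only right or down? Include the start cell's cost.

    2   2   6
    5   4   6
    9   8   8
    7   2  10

28

One optimal route is (0,0)→(0,1)→(1,1)→(2,1)→(3,1)→(3,2).
Its cost is 2 + 2 + 4 + 8 + 2 + 10 = 28.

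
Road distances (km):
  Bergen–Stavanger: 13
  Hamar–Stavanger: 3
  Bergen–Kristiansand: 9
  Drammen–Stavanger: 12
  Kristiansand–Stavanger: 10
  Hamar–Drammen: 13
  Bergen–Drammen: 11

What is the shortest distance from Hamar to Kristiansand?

Some routes from Hamar to Kristiansand:
Hamar→Stavanger→Bergen→Kristiansand: 3 + 13 + 9 = 25
Hamar→Stavanger→Kristiansand: 3 + 10 = 13
Hamar→Drammen→Bergen→Kristiansand: 13 + 11 + 9 = 33
Best route has total 13 km.

13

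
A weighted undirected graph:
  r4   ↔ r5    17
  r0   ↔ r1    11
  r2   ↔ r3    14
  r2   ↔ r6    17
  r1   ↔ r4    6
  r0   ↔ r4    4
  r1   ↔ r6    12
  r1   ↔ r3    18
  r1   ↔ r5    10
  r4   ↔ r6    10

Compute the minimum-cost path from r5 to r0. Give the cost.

Some routes from r5 to r0:
r5 - r4 - r0: 17 + 4 = 21
r5 - r1 - r0: 10 + 11 = 21
r5 - r1 - r4 - r0: 10 + 6 + 4 = 20
The minimum is 20.

20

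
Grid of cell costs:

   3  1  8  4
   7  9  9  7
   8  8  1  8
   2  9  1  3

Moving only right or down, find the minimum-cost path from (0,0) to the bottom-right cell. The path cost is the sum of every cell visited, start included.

26

Cheapest: (0,0)→(0,1)→(0,2)→(1,2)→(2,2)→(3,2)→(3,3)
  3 + 1 + 8 + 9 + 1 + 1 + 3 = 26
(Top row then right column would cost 34.)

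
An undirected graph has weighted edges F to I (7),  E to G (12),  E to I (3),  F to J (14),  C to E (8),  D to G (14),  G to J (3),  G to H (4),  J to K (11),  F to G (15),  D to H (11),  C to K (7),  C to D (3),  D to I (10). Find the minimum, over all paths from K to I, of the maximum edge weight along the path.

Checking several routes:
K → C → D → I: max(7, 3, 10) = 10
K → J → G → H → D → C → E → I: max(11, 3, 4, 11, 3, 8, 3) = 11
K → J → G → E → I: max(11, 3, 12, 3) = 12
K → C → E → I: max(7, 8, 3) = 8
K → J → G → H → D → I: max(11, 3, 4, 11, 10) = 11
Smallest bottleneck: 8.

8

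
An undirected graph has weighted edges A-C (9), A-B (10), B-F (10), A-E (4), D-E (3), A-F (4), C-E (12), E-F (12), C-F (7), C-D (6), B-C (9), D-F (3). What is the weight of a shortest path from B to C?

Comparing a few candidate routes:
B→A→C: 10 + 9 = 19
B→C: 9
B→F→C: 10 + 7 = 17
B→A→F→C: 10 + 4 + 7 = 21
B→F→D→C: 10 + 3 + 6 = 19
Best route has total 9.

9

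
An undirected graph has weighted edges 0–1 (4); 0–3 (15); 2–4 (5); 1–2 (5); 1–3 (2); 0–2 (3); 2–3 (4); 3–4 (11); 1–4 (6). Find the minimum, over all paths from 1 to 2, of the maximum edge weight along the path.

Some routes from 1 to 2:
1 - 0 - 2: max(4, 3) = 4
1 - 2: max(5) = 5
1 - 4 - 2: max(6, 5) = 6
1 - 3 - 2: max(2, 4) = 4
1 - 3 - 4 - 2: max(2, 11, 5) = 11
Best route has worst link 4.

4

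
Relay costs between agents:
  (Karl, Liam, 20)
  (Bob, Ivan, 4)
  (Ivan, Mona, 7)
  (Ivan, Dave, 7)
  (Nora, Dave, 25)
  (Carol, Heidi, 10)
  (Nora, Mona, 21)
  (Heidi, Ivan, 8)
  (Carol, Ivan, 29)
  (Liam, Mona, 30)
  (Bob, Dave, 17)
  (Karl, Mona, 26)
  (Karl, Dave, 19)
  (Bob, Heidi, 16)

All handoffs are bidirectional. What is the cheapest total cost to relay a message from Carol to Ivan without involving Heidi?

29

Routes from Carol to Ivan avoiding Heidi:
Carol -> Ivan: 29
The minimum is 29.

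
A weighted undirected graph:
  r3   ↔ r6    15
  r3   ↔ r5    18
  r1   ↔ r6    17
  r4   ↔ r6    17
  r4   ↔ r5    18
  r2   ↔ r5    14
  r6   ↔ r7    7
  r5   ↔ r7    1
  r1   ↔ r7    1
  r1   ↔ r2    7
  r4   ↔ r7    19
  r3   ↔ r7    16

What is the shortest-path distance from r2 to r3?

24

Comparing a few candidate routes:
r2 - r5 - r7 - r3: 14 + 1 + 16 = 31
r2 - r1 - r7 - r5 - r3: 7 + 1 + 1 + 18 = 27
r2 - r1 - r7 - r3: 7 + 1 + 16 = 24
r2 - r5 - r3: 14 + 18 = 32
r2 - r5 - r7 - r6 - r3: 14 + 1 + 7 + 15 = 37
r2 - r1 - r7 - r6 - r3: 7 + 1 + 7 + 15 = 30
Shortest: 24.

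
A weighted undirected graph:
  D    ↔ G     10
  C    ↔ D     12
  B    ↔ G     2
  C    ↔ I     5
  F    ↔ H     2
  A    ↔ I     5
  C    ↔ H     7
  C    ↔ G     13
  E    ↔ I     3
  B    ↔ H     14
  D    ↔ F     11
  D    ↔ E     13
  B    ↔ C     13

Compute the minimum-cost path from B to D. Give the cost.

A few of the B→D routes:
B - G - D: 2 + 10 = 12
B - C - D: 13 + 12 = 25
B - C - H - F - D: 13 + 7 + 2 + 11 = 33
B - H - F - D: 14 + 2 + 11 = 27
B - G - C - D: 2 + 13 + 12 = 27
The minimum is 12.

12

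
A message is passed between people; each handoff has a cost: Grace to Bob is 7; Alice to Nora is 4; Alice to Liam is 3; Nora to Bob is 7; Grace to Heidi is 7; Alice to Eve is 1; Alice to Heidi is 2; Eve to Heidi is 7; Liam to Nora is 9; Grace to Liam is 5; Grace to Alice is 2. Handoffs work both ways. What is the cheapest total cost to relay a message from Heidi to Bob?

Checking several routes:
Heidi→Alice→Nora→Bob: 2 + 4 + 7 = 13
Heidi→Alice→Liam→Grace→Bob: 2 + 3 + 5 + 7 = 17
Heidi→Alice→Grace→Bob: 2 + 2 + 7 = 11
Heidi→Grace→Bob: 7 + 7 = 14
Heidi→Eve→Alice→Grace→Bob: 7 + 1 + 2 + 7 = 17
Best route has total 11.

11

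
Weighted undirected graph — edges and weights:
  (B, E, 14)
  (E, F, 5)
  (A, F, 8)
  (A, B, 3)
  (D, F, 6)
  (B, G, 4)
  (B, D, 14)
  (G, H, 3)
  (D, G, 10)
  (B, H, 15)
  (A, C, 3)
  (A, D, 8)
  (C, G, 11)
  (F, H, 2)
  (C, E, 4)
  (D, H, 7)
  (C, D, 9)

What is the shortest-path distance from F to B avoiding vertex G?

Some routes from F to B avoiding G:
F -> D -> A -> B: 6 + 8 + 3 = 17
F -> E -> B: 5 + 14 = 19
F -> E -> C -> A -> B: 5 + 4 + 3 + 3 = 15
F -> H -> B: 2 + 15 = 17
F -> A -> B: 8 + 3 = 11
Shortest: 11.

11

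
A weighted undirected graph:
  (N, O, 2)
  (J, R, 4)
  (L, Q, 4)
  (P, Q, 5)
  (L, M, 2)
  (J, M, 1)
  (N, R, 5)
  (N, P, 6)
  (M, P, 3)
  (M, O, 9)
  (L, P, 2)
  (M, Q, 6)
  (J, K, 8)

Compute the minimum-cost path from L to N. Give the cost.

8

A few of the L→N routes:
L -> M -> P -> N: 2 + 3 + 6 = 11
L -> M -> J -> R -> N: 2 + 1 + 4 + 5 = 12
L -> P -> N: 2 + 6 = 8
The minimum is 8.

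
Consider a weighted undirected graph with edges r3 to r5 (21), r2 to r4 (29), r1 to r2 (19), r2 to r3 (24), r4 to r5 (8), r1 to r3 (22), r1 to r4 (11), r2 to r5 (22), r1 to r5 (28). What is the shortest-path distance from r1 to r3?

Comparing a few candidate routes:
r1 - r2 - r5 - r3: 19 + 22 + 21 = 62
r1 - r5 - r3: 28 + 21 = 49
r1 - r4 - r2 - r3: 11 + 29 + 24 = 64
r1 - r2 - r3: 19 + 24 = 43
r1 - r3: 22
r1 - r4 - r5 - r3: 11 + 8 + 21 = 40
Shortest: 22.

22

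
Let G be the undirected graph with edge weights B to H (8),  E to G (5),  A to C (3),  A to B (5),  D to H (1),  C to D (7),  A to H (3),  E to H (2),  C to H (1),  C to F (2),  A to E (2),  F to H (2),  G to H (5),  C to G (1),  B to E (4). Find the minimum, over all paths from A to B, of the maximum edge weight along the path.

Checking several routes:
A-C-F-H-E-B: max(3, 2, 2, 2, 4) = 4
A-E-B: max(2, 4) = 4
A-C-H-E-B: max(3, 1, 2, 4) = 4
The minimum achievable maximum is 4.

4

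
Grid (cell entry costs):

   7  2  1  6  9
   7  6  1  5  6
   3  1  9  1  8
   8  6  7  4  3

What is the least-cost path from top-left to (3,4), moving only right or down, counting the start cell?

24

Take (0,0)→(0,1)→(0,2)→(1,2)→(1,3)→(2,3)→(3,3)→(3,4) for a total of 7 + 2 + 1 + 1 + 5 + 1 + 4 + 3 = 24.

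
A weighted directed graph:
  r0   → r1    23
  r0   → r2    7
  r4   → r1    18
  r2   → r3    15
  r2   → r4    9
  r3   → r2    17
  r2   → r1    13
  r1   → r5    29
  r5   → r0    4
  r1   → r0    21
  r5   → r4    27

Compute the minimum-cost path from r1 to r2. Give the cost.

28

Routes from r1 to r2:
r1 → r0 → r2: 21 + 7 = 28
r1 → r5 → r0 → r2: 29 + 4 + 7 = 40
The minimum is 28.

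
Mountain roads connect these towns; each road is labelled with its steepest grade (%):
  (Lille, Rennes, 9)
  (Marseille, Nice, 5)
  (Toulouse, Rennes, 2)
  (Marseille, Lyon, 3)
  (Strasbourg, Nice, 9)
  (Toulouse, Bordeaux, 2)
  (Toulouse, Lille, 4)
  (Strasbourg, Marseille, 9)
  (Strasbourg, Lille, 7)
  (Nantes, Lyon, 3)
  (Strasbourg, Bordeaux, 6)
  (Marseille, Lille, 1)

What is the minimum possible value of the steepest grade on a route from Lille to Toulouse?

Paths from Lille to Toulouse:
Lille→Strasbourg→Bordeaux→Toulouse: max(7, 6, 2) = 7
Lille→Marseille→Strasbourg→Bordeaux→Toulouse: max(1, 9, 6, 2) = 9
Lille→Toulouse: max(4) = 4
Lille→Rennes→Toulouse: max(9, 2) = 9
Lille→Marseille→Nice→Strasbourg→Bordeaux→Toulouse: max(1, 5, 9, 6, 2) = 9
The minimum achievable maximum is 4%.

4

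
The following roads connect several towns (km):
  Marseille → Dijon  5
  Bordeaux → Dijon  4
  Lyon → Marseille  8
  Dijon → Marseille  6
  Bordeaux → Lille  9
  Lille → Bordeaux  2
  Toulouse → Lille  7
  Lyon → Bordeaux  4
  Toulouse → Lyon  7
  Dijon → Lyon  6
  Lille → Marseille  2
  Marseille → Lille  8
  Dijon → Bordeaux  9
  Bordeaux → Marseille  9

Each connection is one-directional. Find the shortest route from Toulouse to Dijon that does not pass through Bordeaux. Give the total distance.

Candidate routes:
Toulouse→Lille→Marseille→Dijon: 7 + 2 + 5 = 14
Toulouse→Lyon→Marseille→Dijon: 7 + 8 + 5 = 20
The minimum is 14 km.

14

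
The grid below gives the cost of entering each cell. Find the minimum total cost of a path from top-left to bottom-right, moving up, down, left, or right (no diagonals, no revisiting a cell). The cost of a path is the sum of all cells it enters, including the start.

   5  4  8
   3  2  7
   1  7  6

22

One optimal route is (0,0)→(1,0)→(2,0)→(2,1)→(2,2).
Its cost is 5 + 3 + 1 + 7 + 6 = 22.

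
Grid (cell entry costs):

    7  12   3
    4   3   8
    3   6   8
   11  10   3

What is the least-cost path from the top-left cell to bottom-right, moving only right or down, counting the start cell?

One optimal route is [0,0] -> [1,0] -> [1,1] -> [2,1] -> [2,2] -> [3,2].
Its cost is 7 + 4 + 3 + 6 + 8 + 3 = 31.
For comparison, the top-then-right route costs 41.

31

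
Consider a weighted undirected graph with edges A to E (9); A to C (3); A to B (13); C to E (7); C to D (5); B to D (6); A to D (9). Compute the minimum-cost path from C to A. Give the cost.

3

Paths from C to A:
C → E → A: 7 + 9 = 16
C → D → A: 5 + 9 = 14
C → D → B → A: 5 + 6 + 13 = 24
C → A: 3
The minimum is 3.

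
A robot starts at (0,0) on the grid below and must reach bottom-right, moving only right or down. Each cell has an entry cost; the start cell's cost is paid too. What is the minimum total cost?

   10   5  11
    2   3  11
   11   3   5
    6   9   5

Best path: r0c0→r1c0→r1c1→r2c1→r2c2→r3c2
Cost: 10 + 2 + 3 + 3 + 5 + 5 = 28
For comparison, the top-then-right route costs 47.

28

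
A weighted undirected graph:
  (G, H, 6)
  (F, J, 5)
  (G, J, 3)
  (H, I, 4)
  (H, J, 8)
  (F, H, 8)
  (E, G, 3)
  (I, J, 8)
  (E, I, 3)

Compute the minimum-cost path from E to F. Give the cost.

11

A few of the E→F routes:
E → I → J → F: 3 + 8 + 5 = 16
E → I → H → F: 3 + 4 + 8 = 15
E → G → J → F: 3 + 3 + 5 = 11
Best route has total 11.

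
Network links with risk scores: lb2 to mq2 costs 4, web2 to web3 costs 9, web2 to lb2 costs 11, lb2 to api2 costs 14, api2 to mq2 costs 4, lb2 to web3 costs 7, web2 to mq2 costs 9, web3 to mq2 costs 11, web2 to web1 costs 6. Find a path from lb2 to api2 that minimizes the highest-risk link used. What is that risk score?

4

Paths from lb2 to api2:
lb2 → web3 → mq2 → api2: max(7, 11, 4) = 11
lb2 → web2 → web3 → mq2 → api2: max(11, 9, 11, 4) = 11
lb2 → api2: max(14) = 14
lb2 → mq2 → api2: max(4, 4) = 4
lb2 → web3 → web2 → mq2 → api2: max(7, 9, 9, 4) = 9
lb2 → web2 → mq2 → api2: max(11, 9, 4) = 11
The minimum achievable maximum is 4.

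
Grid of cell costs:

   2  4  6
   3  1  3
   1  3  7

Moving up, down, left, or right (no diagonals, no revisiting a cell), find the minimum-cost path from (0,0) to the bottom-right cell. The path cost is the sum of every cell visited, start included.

16

Take [0,0]→[1,0]→[1,1]→[1,2]→[2,2] for a total of 2 + 3 + 1 + 3 + 7 = 16.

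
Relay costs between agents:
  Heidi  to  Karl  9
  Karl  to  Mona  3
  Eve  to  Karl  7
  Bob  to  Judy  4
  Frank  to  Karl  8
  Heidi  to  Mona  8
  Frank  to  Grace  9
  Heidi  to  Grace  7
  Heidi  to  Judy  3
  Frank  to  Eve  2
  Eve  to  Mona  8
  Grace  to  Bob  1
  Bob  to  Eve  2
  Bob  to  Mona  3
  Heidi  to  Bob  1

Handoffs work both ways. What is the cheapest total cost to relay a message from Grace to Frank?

5

A few of the Grace→Frank routes:
Grace→Heidi→Bob→Eve→Frank: 7 + 1 + 2 + 2 = 12
Grace→Bob→Mona→Eve→Frank: 1 + 3 + 8 + 2 = 14
Grace→Frank: 9
Grace→Bob→Eve→Frank: 1 + 2 + 2 = 5
Grace→Bob→Mona→Karl→Frank: 1 + 3 + 3 + 8 = 15
Best route has total 5.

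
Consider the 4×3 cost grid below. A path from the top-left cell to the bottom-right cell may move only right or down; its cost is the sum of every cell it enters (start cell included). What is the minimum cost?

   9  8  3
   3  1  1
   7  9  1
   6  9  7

Cheapest: [0,0]→[1,0]→[1,1]→[1,2]→[2,2]→[3,2]
  9 + 3 + 1 + 1 + 1 + 7 = 22
(Top row then right column would cost 29.)

22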